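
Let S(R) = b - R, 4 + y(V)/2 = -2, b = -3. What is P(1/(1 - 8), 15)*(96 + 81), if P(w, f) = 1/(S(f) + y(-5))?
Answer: -59/10 ≈ -5.9000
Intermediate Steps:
y(V) = -12 (y(V) = -8 + 2*(-2) = -8 - 4 = -12)
S(R) = -3 - R
P(w, f) = 1/(-15 - f) (P(w, f) = 1/((-3 - f) - 12) = 1/(-15 - f))
P(1/(1 - 8), 15)*(96 + 81) = (-1/(15 + 15))*(96 + 81) = -1/30*177 = -59/10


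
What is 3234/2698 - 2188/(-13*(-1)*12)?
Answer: -674840/52611 ≈ -12.827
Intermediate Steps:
3234/2698 - 2188/(-13*(-1)*12) = 3234*(1/2698) - 2188/(13*12) = 1617/1349 - 2188/156 = 1617/1349 - 2188*1/156 = 1617/1349 - 547/39 = -674840/52611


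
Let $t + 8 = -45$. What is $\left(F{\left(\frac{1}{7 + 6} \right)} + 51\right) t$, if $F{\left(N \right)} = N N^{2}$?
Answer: $- \frac{5938544}{2197} \approx -2703.0$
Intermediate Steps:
$t = -53$ ($t = -8 - 45 = -53$)
$F{\left(N \right)} = N^{3}$
$\left(F{\left(\frac{1}{7 + 6} \right)} + 51\right) t = \left(\left(\frac{1}{7 + 6}\right)^{3} + 51\right) \left(-53\right) = \left(\left(\frac{1}{13}\right)^{3} + 51\right) \left(-53\right) = \left(\frac{1}{2197} + 51\right) \left(-53\right) = \frac{112048}{2197} \left(-53\right) = - \frac{5938544}{2197}$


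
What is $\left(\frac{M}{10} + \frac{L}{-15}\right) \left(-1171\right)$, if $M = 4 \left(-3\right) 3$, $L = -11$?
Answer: $\frac{50353}{15} \approx 3356.9$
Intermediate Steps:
$M = -36$ ($M = \left(-12\right) 3 = -36$)
$\left(\frac{M}{10} + \frac{L}{-15}\right) \left(-1171\right) = \left(- \frac{36}{10} - \frac{11}{-15}\right) \left(-1171\right) = \left(\left(-36\right) \frac{1}{10} - - \frac{11}{15}\right) \left(-1171\right) = \left(- \frac{18}{5} + \frac{11}{15}\right) \left(-1171\right) = \left(- \frac{43}{15}\right) \left(-1171\right) = \frac{50353}{15}$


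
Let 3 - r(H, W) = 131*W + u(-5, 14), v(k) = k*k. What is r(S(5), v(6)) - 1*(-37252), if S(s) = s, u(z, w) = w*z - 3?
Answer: 32612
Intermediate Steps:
v(k) = k**2
u(z, w) = -3 + w*z
r(H, W) = 76 - 131*W (r(H, W) = 3 - (131*W + (-3 + 14*(-5))) = 3 - (131*W + (-3 - 70)) = 3 - (131*W - 73) = 3 - (-73 + 131*W) = 3 + (73 - 131*W) = 76 - 131*W)
r(S(5), v(6)) - 1*(-37252) = (76 - 131*6**2) - 1*(-37252) = (76 - 131*36) + 37252 = (76 - 4716) + 37252 = -4640 + 37252 = 32612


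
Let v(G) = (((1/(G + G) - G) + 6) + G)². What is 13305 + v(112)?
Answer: 669400705/50176 ≈ 13341.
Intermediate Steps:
v(G) = (6 + 1/(2*G))² (v(G) = (((1/(2*G) - G) + 6) + G)² = ((6 + 1/(2*G) - G) + G)² = (6 + 1/(2*G))²)
13305 + v(112) = 13305 + (¼)*(1 + 12*112)²/112² = 13305 + (¼)*(1/12544)*(1 + 1344)² = 13305 + (¼)*(1/12544)*1345² = 13305 + (¼)*(1/12544)*1809025 = 13305 + 1809025/50176 = 669400705/50176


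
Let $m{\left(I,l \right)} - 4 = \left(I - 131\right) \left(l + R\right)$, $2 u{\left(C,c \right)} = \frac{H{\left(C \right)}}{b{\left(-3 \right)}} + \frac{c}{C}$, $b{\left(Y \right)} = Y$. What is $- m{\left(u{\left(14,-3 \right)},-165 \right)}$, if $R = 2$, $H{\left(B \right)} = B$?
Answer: $- \frac{1827403}{84} \approx -21755.0$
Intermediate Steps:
$u{\left(C,c \right)} = - \frac{C}{6} + \frac{c}{2 C}$ ($u{\left(C,c \right)} = \frac{\frac{C}{-3} + \frac{c}{C}}{2} = \frac{C \left(- \frac{1}{3}\right) + \frac{c}{C}}{2} = \frac{- \frac{C}{3} + \frac{c}{C}}{2} = - \frac{C}{6} + \frac{c}{2 C}$)
$m{\left(I,l \right)} = 4 + \left(-131 + I\right) \left(2 + l\right)$ ($m{\left(I,l \right)} = 4 + \left(I - 131\right) \left(l + 2\right) = 4 + \left(-131 + I\right) \left(2 + l\right)$)
$- m{\left(u{\left(14,-3 \right)},-165 \right)} = - (-258 - -21615 + 2 \left(\left(- \frac{1}{6}\right) 14 + \frac{1}{2} \left(-3\right) \frac{1}{14}\right) + \left(\left(- \frac{1}{6}\right) 14 + \frac{1}{2} \left(-3\right) \frac{1}{14}\right) \left(-165\right)) = - (-258 + 21615 + 2 \left(- \frac{7}{3} + \frac{1}{2} \left(-3\right) \frac{1}{14}\right) + \left(- \frac{7}{3} + \frac{1}{2} \left(-3\right) \frac{1}{14}\right) \left(-165\right)) = - (-258 + 21615 + 2 \left(- \frac{7}{3} - \frac{3}{28}\right) + \left(- \frac{7}{3} - \frac{3}{28}\right) \left(-165\right)) = - (-258 + 21615 + 2 \left(- \frac{205}{84}\right) - - \frac{11275}{28}) = - (-258 + 21615 - \frac{205}{42} + \frac{11275}{28}) = \left(-1\right) \frac{1827403}{84} = - \frac{1827403}{84}$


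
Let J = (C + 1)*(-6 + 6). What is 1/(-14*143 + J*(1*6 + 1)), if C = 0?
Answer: -1/2002 ≈ -0.00049950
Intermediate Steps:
J = 0 (J = (0 + 1)*(-6 + 6) = 1*0 = 0)
1/(-14*143 + J*(1*6 + 1)) = 1/(-14*143 + 0*(1*6 + 1)) = 1/(-2002 + 0*(6 + 1)) = 1/(-2002 + 0*7) = 1/(-2002 + 0) = 1/(-2002) = -1/2002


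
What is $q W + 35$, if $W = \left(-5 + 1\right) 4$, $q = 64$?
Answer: $-989$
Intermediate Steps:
$W = -16$ ($W = \left(-4\right) 4 = -16$)
$q W + 35 = 64 \left(-16\right) + 35 = -1024 + 35 = -989$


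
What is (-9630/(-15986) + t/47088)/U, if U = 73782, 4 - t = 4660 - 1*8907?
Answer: 797269/84922491744 ≈ 9.3882e-6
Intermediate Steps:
t = 4251 (t = 4 - (4660 - 1*8907) = 4 - (4660 - 8907) = 4 - 1*(-4247) = 4 + 4247 = 4251)
(-9630/(-15986) + t/47088)/U = (-9630/(-15986) + 4251/47088)/73782 = (-9630*(-1/15986) + 4251*(1/47088))*(1/73782) = (4815/7993 + 13/144)*(1/73782) = (797269/1150992)*(1/73782) = 797269/84922491744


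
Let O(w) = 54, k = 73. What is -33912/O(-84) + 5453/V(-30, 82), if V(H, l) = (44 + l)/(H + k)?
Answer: 22193/18 ≈ 1232.9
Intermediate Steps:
V(H, l) = (44 + l)/(73 + H) (V(H, l) = (44 + l)/(H + 73) = (44 + l)/(73 + H))
-33912/O(-84) + 5453/V(-30, 82) = -33912/54 + 5453/(((44 + 82)/(73 - 30))) = -33912*1/54 + 5453/((126/43)) = -628 + 5453/(((1/43)*126)) = -628 + 5453/(126/43) = -628 + 5453*(43/126) = -628 + 33497/18 = 22193/18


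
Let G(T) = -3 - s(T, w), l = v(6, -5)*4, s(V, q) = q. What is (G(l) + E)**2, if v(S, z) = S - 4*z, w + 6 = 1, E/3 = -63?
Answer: 34969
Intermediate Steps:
E = -189 (E = 3*(-63) = -189)
w = -5 (w = -6 + 1 = -5)
l = 104 (l = (6 - 4*(-5))*4 = (6 + 20)*4 = 26*4 = 104)
G(T) = 2 (G(T) = -3 - 1*(-5) = -3 + 5 = 2)
(G(l) + E)**2 = (2 - 189)**2 = (-187)**2 = 34969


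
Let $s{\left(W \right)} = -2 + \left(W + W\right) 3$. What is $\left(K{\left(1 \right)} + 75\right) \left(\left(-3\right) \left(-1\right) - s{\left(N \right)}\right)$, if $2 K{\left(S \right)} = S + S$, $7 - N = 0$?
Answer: $-2812$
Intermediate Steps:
$N = 7$ ($N = 7 - 0 = 7 + 0 = 7$)
$s{\left(W \right)} = -2 + 6 W$ ($s{\left(W \right)} = -2 + 2 W 3 = -2 + 6 W$)
$K{\left(S \right)} = S$ ($K{\left(S \right)} = \frac{S + S}{2} = \frac{2 S}{2} = S$)
$\left(K{\left(1 \right)} + 75\right) \left(\left(-3\right) \left(-1\right) - s{\left(N \right)}\right) = \left(1 + 75\right) \left(\left(-3\right) \left(-1\right) - \left(-2 + 6 \cdot 7\right)\right) = 76 \left(3 - \left(-2 + 42\right)\right) = 76 \left(3 - 40\right) = 76 \left(-37\right) = -2812$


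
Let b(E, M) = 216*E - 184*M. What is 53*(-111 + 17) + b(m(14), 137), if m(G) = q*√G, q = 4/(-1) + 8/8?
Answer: -30190 - 648*√14 ≈ -32615.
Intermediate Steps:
q = -3 (q = 4*(-1) + 8*(⅛) = -4 + 1 = -3)
m(G) = -3*√G
b(E, M) = -184*M + 216*E
53*(-111 + 17) + b(m(14), 137) = 53*(-111 + 17) + (-184*137 + 216*(-3*√14)) = 53*(-94) + (-25208 - 648*√14) = -4982 + (-25208 - 648*√14) = -30190 - 648*√14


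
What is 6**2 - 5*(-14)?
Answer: 106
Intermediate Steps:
6**2 - 5*(-14) = 36 + 70 = 106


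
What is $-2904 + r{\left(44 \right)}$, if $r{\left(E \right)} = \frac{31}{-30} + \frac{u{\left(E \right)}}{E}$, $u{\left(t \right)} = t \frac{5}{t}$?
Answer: $- \frac{1917247}{660} \approx -2904.9$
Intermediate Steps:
$u{\left(t \right)} = 5$
$r{\left(E \right)} = - \frac{31}{30} + \frac{5}{E}$ ($r{\left(E \right)} = \frac{31}{-30} + \frac{5}{E} = 31 \left(- \frac{1}{30}\right) + \frac{5}{E} = - \frac{31}{30} + \frac{5}{E}$)
$-2904 + r{\left(44 \right)} = -2904 - \left(\frac{31}{30} - \frac{5}{44}\right) = -2904 + \left(- \frac{31}{30} + 5 \cdot \frac{1}{44}\right) = -2904 + \left(- \frac{31}{30} + \frac{5}{44}\right) = -2904 - \frac{607}{660} = - \frac{1917247}{660}$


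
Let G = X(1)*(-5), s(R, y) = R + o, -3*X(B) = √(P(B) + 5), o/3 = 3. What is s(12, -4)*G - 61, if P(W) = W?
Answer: -61 + 35*√6 ≈ 24.732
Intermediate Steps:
o = 9 (o = 3*3 = 9)
X(B) = -√(5 + B)/3 (X(B) = -√(B + 5)/3 = -√(5 + B)/3)
s(R, y) = 9 + R (s(R, y) = R + 9 = 9 + R)
G = 5*√6/3 (G = -√(5 + 1)/3*(-5) = -√6/3*(-5) = 5*√6/3 ≈ 4.0825)
s(12, -4)*G - 61 = (9 + 12)*(5*√6/3) - 61 = 21*(5*√6/3) - 61 = 35*√6 - 61 = -61 + 35*√6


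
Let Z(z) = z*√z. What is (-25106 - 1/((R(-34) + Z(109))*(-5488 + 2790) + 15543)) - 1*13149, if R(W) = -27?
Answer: -360322607894228336/9418967661595 + 294082*√109/9418967661595 ≈ -38255.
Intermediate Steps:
Z(z) = z^(3/2)
(-25106 - 1/((R(-34) + Z(109))*(-5488 + 2790) + 15543)) - 1*13149 = (-25106 - 1/((-27 + 109^(3/2))*(-5488 + 2790) + 15543)) - 1*13149 = (-25106 - 1/((-27 + 109*√109)*(-2698) + 15543)) - 13149 = (-25106 - 1/((72846 - 294082*√109) + 15543)) - 13149 = (-25106 - 1/(88389 - 294082*√109)) - 13149 = -38255 - 1/(88389 - 294082*√109)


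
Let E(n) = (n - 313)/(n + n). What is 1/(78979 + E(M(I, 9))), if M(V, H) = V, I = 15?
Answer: 15/1184536 ≈ 1.2663e-5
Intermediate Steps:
E(n) = (-313 + n)/(2*n) (E(n) = (-313 + n)/((2*n)) = (-313 + n)*(1/(2*n)) = (-313 + n)/(2*n))
1/(78979 + E(M(I, 9))) = 1/(78979 + (½)*(-313 + 15)/15) = 1/(78979 + (½)*(1/15)*(-298)) = 1/(78979 - 149/15) = 1/(1184536/15) = 15/1184536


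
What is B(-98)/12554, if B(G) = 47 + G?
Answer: -51/12554 ≈ -0.0040625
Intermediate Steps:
B(-98)/12554 = (47 - 98)/12554 = -51*1/12554 = -51/12554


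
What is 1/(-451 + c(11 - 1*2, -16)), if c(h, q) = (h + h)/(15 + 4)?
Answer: -19/8551 ≈ -0.0022220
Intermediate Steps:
c(h, q) = 2*h/19 (c(h, q) = (2*h)/19 = (2*h)*(1/19) = 2*h/19)
1/(-451 + c(11 - 1*2, -16)) = 1/(-451 + 2*(11 - 1*2)/19) = 1/(-451 + 2*(11 - 2)/19) = 1/(-451 + (2/19)*9) = 1/(-451 + 18/19) = 1/(-8551/19) = -19/8551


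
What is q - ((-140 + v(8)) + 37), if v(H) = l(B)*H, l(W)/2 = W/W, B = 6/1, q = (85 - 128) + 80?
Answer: 124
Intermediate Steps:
q = 37 (q = -43 + 80 = 37)
B = 6 (B = 6*1 = 6)
l(W) = 2 (l(W) = 2*(W/W) = 2*1 = 2)
v(H) = 2*H
q - ((-140 + v(8)) + 37) = 37 - ((-140 + 2*8) + 37) = 37 - ((-140 + 16) + 37) = 37 - (-124 + 37) = 37 - 1*(-87) = 37 + 87 = 124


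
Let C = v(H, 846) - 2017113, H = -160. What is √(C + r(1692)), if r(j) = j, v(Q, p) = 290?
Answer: I*√2015131 ≈ 1419.6*I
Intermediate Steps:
C = -2016823 (C = 290 - 2017113 = -2016823)
√(C + r(1692)) = √(-2016823 + 1692) = √(-2015131) = I*√2015131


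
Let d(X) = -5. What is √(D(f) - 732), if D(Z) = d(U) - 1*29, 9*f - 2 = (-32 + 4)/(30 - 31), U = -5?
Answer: I*√766 ≈ 27.677*I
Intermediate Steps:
f = 10/3 (f = 2/9 + ((-32 + 4)/(30 - 31))/9 = 2/9 + (-28/(-1))/9 = 2/9 + (-28*(-1))/9 = 2/9 + (⅑)*28 = 2/9 + 28/9 = 10/3 ≈ 3.3333)
D(Z) = -34 (D(Z) = -5 - 1*29 = -5 - 29 = -34)
√(D(f) - 732) = √(-34 - 732) = √(-766) = I*√766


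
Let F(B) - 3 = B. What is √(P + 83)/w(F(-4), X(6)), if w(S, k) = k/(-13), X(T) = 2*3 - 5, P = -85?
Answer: -13*I*√2 ≈ -18.385*I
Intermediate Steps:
F(B) = 3 + B
X(T) = 1 (X(T) = 6 - 5 = 1)
w(S, k) = -k/13 (w(S, k) = k*(-1/13) = -k/13)
√(P + 83)/w(F(-4), X(6)) = √(-85 + 83)/((-1/13*1)) = √(-2)/(-1/13) = (I*√2)*(-13) = -13*I*√2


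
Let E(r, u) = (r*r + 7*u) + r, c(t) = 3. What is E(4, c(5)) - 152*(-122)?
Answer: 18585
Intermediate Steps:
E(r, u) = r + r² + 7*u (E(r, u) = (r² + 7*u) + r = r + r² + 7*u)
E(4, c(5)) - 152*(-122) = (4 + 4² + 7*3) - 152*(-122) = (4 + 16 + 21) + 18544 = 41 + 18544 = 18585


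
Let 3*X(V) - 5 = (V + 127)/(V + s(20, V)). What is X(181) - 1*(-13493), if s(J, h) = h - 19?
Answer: 1983760/147 ≈ 13495.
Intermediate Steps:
s(J, h) = -19 + h
X(V) = 5/3 + (127 + V)/(3*(-19 + 2*V)) (X(V) = 5/3 + ((V + 127)/(V + (-19 + V)))/3 = 5/3 + ((127 + V)/(-19 + 2*V))/3 = 5/3 + (127 + V)/(3*(-19 + 2*V)))
X(181) - 1*(-13493) = (32 + 11*181)/(3*(-19 + 2*181)) - 1*(-13493) = (32 + 1991)/(3*(-19 + 362)) + 13493 = (⅓)*2023/343 + 13493 = (⅓)*(1/343)*2023 + 13493 = 289/147 + 13493 = 1983760/147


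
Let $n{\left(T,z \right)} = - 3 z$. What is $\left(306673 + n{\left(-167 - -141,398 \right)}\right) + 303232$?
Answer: $608711$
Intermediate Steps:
$\left(306673 + n{\left(-167 - -141,398 \right)}\right) + 303232 = \left(306673 - 1194\right) + 303232 = 305479 + 303232 = 608711$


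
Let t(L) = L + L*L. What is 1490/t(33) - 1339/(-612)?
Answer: 23669/6732 ≈ 3.5159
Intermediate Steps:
t(L) = L + L²
1490/t(33) - 1339/(-612) = 1490/((33*(1 + 33))) - 1339/(-612) = 1490/((33*34)) - 1339*(-1/612) = 1490/1122 + 1339/612 = 1490*(1/1122) + 1339/612 = 745/561 + 1339/612 = 23669/6732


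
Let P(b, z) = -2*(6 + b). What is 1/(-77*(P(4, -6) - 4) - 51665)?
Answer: -1/49817 ≈ -2.0073e-5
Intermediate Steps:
P(b, z) = -12 - 2*b
1/(-77*(P(4, -6) - 4) - 51665) = 1/(-77*((-12 - 2*4) - 4) - 51665) = 1/(-77*((-12 - 8) - 4) - 51665) = 1/(-77*(-20 - 4) - 51665) = 1/(-77*(-24) - 51665) = 1/(1848 - 51665) = 1/(-49817) = -1/49817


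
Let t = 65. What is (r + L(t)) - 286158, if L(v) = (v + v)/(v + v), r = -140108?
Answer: -426265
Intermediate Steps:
L(v) = 1 (L(v) = (2*v)/((2*v)) = (2*v)*(1/(2*v)) = 1)
(r + L(t)) - 286158 = (-140108 + 1) - 286158 = -140107 - 286158 = -426265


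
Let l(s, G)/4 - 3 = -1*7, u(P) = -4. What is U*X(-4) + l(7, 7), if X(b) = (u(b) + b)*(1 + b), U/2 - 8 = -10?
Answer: -112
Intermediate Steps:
U = -4 (U = 16 + 2*(-10) = 16 - 20 = -4)
l(s, G) = -16 (l(s, G) = 12 + 4*(-1*7) = 12 + 4*(-7) = 12 - 28 = -16)
X(b) = (1 + b)*(-4 + b) (X(b) = (-4 + b)*(1 + b) = (1 + b)*(-4 + b))
U*X(-4) + l(7, 7) = -4*(-4 + (-4)² - 3*(-4)) - 16 = -4*(-4 + 16 + 12) - 16 = -4*24 - 16 = -96 - 16 = -112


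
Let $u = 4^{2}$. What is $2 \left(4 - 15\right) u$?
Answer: $-352$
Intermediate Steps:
$u = 16$
$2 \left(4 - 15\right) u = 2 \left(4 - 15\right) 16 = 2 \left(-11\right) 16 = \left(-22\right) 16 = -352$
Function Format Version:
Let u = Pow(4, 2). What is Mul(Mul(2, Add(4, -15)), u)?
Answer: -352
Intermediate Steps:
u = 16
Mul(Mul(2, Add(4, -15)), u) = Mul(Mul(2, Add(4, -15)), 16) = Mul(Mul(2, -11), 16) = Mul(-22, 16) = -352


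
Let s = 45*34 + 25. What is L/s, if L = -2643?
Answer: -2643/1555 ≈ -1.6997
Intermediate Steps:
s = 1555 (s = 1530 + 25 = 1555)
L/s = -2643/1555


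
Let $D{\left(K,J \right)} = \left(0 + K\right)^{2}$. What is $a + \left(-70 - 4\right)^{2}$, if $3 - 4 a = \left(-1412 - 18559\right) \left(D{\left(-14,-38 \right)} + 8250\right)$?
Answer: $\frac{168696973}{4} \approx 4.2174 \cdot 10^{7}$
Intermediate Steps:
$D{\left(K,J \right)} = K^{2}$
$a = \frac{168675069}{4}$ ($a = \frac{3}{4} - \frac{\left(-1412 - 18559\right) \left(\left(-14\right)^{2} + 8250\right)}{4} = \frac{3}{4} - \frac{\left(-19971\right) \left(196 + 8250\right)}{4} = \frac{3}{4} - \frac{\left(-19971\right) 8446}{4} = \frac{3}{4} - - \frac{84337533}{2} = \frac{3}{4} + \frac{84337533}{2} = \frac{168675069}{4} \approx 4.2169 \cdot 10^{7}$)
$a + \left(-70 - 4\right)^{2} = \frac{168675069}{4} + \left(-70 - 4\right)^{2} = \frac{168675069}{4} + \left(-74\right)^{2} = \frac{168675069}{4} + 5476 = \frac{168696973}{4}$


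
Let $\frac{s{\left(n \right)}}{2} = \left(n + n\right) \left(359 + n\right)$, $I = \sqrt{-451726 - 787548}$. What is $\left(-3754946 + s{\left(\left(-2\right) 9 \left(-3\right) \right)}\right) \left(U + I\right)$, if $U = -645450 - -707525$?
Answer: $-227550686350 - 3665738 i \sqrt{1239274} \approx -2.2755 \cdot 10^{11} - 4.0808 \cdot 10^{9} i$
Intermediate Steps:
$U = 62075$ ($U = -645450 + 707525 = 62075$)
$I = i \sqrt{1239274}$ ($I = \sqrt{-1239274} = i \sqrt{1239274} \approx 1113.2 i$)
$s{\left(n \right)} = 4 n \left(359 + n\right)$ ($s{\left(n \right)} = 2 \left(n + n\right) \left(359 + n\right) = 2 \cdot 2 n \left(359 + n\right) = 4 n \left(359 + n\right)$)
$\left(-3754946 + s{\left(\left(-2\right) 9 \left(-3\right) \right)}\right) \left(U + I\right) = \left(-3754946 + 4 \left(-2\right) 9 \left(-3\right) \left(359 + \left(-2\right) 9 \left(-3\right)\right)\right) \left(62075 + i \sqrt{1239274}\right) = \left(-3754946 + 4 \left(\left(-18\right) \left(-3\right)\right) \left(359 - -54\right)\right) \left(62075 + i \sqrt{1239274}\right) = \left(-3754946 + 4 \cdot 54 \left(359 + 54\right)\right) \left(62075 + i \sqrt{1239274}\right) = \left(-3754946 + 4 \cdot 54 \cdot 413\right) \left(62075 + i \sqrt{1239274}\right) = \left(-3754946 + 89208\right) \left(62075 + i \sqrt{1239274}\right) = - 3665738 \left(62075 + i \sqrt{1239274}\right) = -227550686350 - 3665738 i \sqrt{1239274}$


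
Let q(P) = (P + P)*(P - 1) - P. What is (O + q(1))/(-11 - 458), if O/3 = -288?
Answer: 865/469 ≈ 1.8443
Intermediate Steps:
O = -864 (O = 3*(-288) = -864)
q(P) = -P + 2*P*(-1 + P) (q(P) = (2*P)*(-1 + P) - P = 2*P*(-1 + P) - P = -P + 2*P*(-1 + P))
(O + q(1))/(-11 - 458) = (-864 + 1*(-3 + 2*1))/(-11 - 458) = (-864 + 1*(-3 + 2))/(-469) = (-864 + 1*(-1))*(-1/469) = (-864 - 1)*(-1/469) = -865*(-1/469) = 865/469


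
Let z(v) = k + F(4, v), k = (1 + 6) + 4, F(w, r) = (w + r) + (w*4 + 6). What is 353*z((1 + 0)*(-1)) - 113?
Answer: 12595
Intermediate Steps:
F(w, r) = 6 + r + 5*w (F(w, r) = (r + w) + (4*w + 6) = (r + w) + (6 + 4*w) = 6 + r + 5*w)
k = 11 (k = 7 + 4 = 11)
z(v) = 37 + v (z(v) = 11 + (6 + v + 5*4) = 11 + (6 + v + 20) = 11 + (26 + v) = 37 + v)
353*z((1 + 0)*(-1)) - 113 = 353*(37 + (1 + 0)*(-1)) - 113 = 353*(37 + 1*(-1)) - 113 = 353*(37 - 1) - 113 = 353*36 - 113 = 12708 - 113 = 12595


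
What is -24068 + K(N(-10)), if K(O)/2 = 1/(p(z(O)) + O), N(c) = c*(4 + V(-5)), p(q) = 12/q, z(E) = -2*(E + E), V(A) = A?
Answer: -2334576/97 ≈ -24068.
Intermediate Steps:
z(E) = -4*E
N(c) = -c (N(c) = c*(4 - 5) = c*(-1) = -c)
K(O) = 2/(O - 3/O) (K(O) = 2/(12/((-4*O)) + O) = 2/(12*(-1/(4*O)) + O) = 2/(-3/O + O) = 2/(O - 3/O))
-24068 + K(N(-10)) = -24068 + 2*(-1*(-10))/(-3 + (-1*(-10))**2) = -24068 + 2*10/(-3 + 10**2) = -24068 + 2*10/(-3 + 100) = -24068 + 2*10/97 = -24068 + 2*10*(1/97) = -24068 + 20/97 = -2334576/97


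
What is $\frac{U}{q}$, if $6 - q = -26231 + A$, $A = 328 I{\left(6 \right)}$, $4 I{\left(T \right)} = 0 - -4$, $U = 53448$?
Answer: $\frac{53448}{25909} \approx 2.0629$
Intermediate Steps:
$I{\left(T \right)} = 1$ ($I{\left(T \right)} = \frac{0 - -4}{4} = \frac{0 + 4}{4} = \frac{1}{4} \cdot 4 = 1$)
$A = 328$ ($A = 328 \cdot 1 = 328$)
$q = 25909$ ($q = 6 - \left(-26231 + 328\right) = 6 - -25903 = 6 + 25903 = 25909$)
$\frac{U}{q} = \frac{53448}{25909}$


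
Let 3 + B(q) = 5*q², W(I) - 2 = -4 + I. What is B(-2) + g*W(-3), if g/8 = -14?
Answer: 577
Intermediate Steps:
g = -112 (g = 8*(-14) = -112)
W(I) = -2 + I (W(I) = 2 + (-4 + I) = -2 + I)
B(q) = -3 + 5*q²
B(-2) + g*W(-3) = (-3 + 5*(-2)²) - 112*(-2 - 3) = (-3 + 5*4) - 112*(-5) = (-3 + 20) + 560 = 17 + 560 = 577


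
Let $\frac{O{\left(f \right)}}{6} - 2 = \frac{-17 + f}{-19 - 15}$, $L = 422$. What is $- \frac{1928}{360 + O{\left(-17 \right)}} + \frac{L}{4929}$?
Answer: $- \frac{1557266}{310527} \approx -5.0149$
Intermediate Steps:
$O{\left(f \right)} = 15 - \frac{3 f}{17}$ ($O{\left(f \right)} = 12 + 6 \frac{-17 + f}{-19 - 15} = 12 + 6 \frac{-17 + f}{-34} = 12 + 6 \left(-17 + f\right) \left(- \frac{1}{34}\right) = 12 + 6 \left(\frac{1}{2} - \frac{f}{34}\right) = 12 - \left(-3 + \frac{3 f}{17}\right) = 15 - \frac{3 f}{17}$)
$- \frac{1928}{360 + O{\left(-17 \right)}} + \frac{L}{4929} = - \frac{1928}{360 + \left(15 - -3\right)} + \frac{422}{4929} = - \frac{1928}{360 + \left(15 + 3\right)} + 422 \cdot \frac{1}{4929} = - \frac{1928}{360 + 18} + \frac{422}{4929} = - \frac{1928}{378} + \frac{422}{4929} = \left(-1928\right) \frac{1}{378} + \frac{422}{4929} = - \frac{964}{189} + \frac{422}{4929} = - \frac{1557266}{310527}$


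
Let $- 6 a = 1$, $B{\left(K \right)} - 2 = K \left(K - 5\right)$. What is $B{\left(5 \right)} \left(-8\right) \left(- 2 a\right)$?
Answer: $- \frac{16}{3} \approx -5.3333$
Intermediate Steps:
$B{\left(K \right)} = 2 + K \left(-5 + K\right)$ ($B{\left(K \right)} = 2 + K \left(K - 5\right) = 2 + K \left(-5 + K\right)$)
$a = - \frac{1}{6}$ ($a = \left(- \frac{1}{6}\right) 1 = - \frac{1}{6} \approx -0.16667$)
$B{\left(5 \right)} \left(-8\right) \left(- 2 a\right) = \left(2 + 5^{2} - 25\right) \left(-8\right) \left(\left(-2\right) \left(- \frac{1}{6}\right)\right) = \left(2 + 25 - 25\right) \left(-8\right) \frac{1}{3} = 2 \left(-8\right) \frac{1}{3} = \left(-16\right) \frac{1}{3} = - \frac{16}{3}$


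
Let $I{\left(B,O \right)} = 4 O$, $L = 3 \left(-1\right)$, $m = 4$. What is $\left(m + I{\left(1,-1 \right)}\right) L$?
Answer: $0$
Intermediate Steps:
$L = -3$
$\left(m + I{\left(1,-1 \right)}\right) L = \left(4 + 4 \left(-1\right)\right) \left(-3\right) = \left(4 - 4\right) \left(-3\right) = 0 \left(-3\right) = 0$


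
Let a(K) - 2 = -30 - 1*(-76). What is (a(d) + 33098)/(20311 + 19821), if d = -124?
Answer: 16573/20066 ≈ 0.82592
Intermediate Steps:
a(K) = 48 (a(K) = 2 + (-30 - 1*(-76)) = 2 + (-30 + 76) = 2 + 46 = 48)
(a(d) + 33098)/(20311 + 19821) = (48 + 33098)/(20311 + 19821) = 33146/40132 = 33146*(1/40132) = 16573/20066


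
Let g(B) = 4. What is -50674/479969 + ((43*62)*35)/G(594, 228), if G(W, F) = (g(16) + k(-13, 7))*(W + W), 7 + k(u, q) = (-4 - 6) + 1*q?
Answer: -22573555831/1710609516 ≈ -13.196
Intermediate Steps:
k(u, q) = -17 + q (k(u, q) = -7 + ((-4 - 6) + 1*q) = -7 + (-10 + q) = -17 + q)
G(W, F) = -12*W (G(W, F) = (4 + (-17 + 7))*(W + W) = (4 - 10)*(2*W) = -12*W)
-50674/479969 + ((43*62)*35)/G(594, 228) = -50674/479969 + ((43*62)*35)/((-12*594)) = -50674*1/479969 + (2666*35)/(-7128) = -50674/479969 + 93310*(-1/7128) = -50674/479969 - 46655/3564 = -22573555831/1710609516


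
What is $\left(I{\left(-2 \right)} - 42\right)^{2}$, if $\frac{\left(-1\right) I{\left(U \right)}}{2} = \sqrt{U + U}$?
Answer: $1748 + 336 i \approx 1748.0 + 336.0 i$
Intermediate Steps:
$I{\left(U \right)} = - 2 \sqrt{2} \sqrt{U}$ ($I{\left(U \right)} = - 2 \sqrt{U + U} = - 2 \sqrt{2 U} = - 2 \sqrt{2} \sqrt{U}$)
$\left(I{\left(-2 \right)} - 42\right)^{2} = \left(- 2 \sqrt{2} \sqrt{-2} - 42\right)^{2} = \left(- 2 \sqrt{2} i \sqrt{2} - 42\right)^{2} = \left(- 4 i - 42\right)^{2} = \left(-42 - 4 i\right)^{2}$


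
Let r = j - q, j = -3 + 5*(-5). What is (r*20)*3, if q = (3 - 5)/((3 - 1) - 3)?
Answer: -1800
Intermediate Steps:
q = 2 (q = -2/(2 - 3) = -2/(-1) = -2*(-1) = 2)
j = -28 (j = -3 - 25 = -28)
r = -30 (r = -28 - 1*2 = -28 - 2 = -30)
(r*20)*3 = -30*20*3 = -600*3 = -1800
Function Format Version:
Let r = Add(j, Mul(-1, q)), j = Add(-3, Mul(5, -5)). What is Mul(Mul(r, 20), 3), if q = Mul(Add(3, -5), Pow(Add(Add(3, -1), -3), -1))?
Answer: -1800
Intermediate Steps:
q = 2 (q = Mul(-2, Pow(Add(2, -3), -1)) = Mul(-2, Pow(-1, -1)) = Mul(-2, -1) = 2)
j = -28 (j = Add(-3, -25) = -28)
r = -30 (r = Add(-28, Mul(-1, 2)) = Add(-28, -2) = -30)
Mul(Mul(r, 20), 3) = Mul(Mul(-30, 20), 3) = Mul(-600, 3) = -1800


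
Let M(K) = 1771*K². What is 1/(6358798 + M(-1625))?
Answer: 1/4682905673 ≈ 2.1354e-10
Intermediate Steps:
1/(6358798 + M(-1625)) = 1/(6358798 + 1771*(-1625)²) = 1/(6358798 + 1771*2640625) = 1/(6358798 + 4676546875) = 1/4682905673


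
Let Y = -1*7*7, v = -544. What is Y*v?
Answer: 26656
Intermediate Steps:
Y = -49 (Y = -7*7 = -49)
Y*v = -49*(-544) = 26656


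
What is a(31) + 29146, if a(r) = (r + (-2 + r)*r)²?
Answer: 894046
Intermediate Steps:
a(r) = (r + r*(-2 + r))²
a(31) + 29146 = 31²*(-1 + 31)² + 29146 = 961*30² + 29146 = 961*900 + 29146 = 864900 + 29146 = 894046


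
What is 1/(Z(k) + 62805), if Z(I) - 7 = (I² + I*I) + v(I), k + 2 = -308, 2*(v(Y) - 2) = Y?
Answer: 1/254859 ≈ 3.9237e-6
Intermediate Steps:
v(Y) = 2 + Y/2
k = -310 (k = -2 - 308 = -310)
Z(I) = 9 + I/2 + 2*I² (Z(I) = 7 + ((I² + I*I) + (2 + I/2)) = 7 + ((I² + I²) + (2 + I/2)) = 7 + (2*I² + (2 + I/2)) = 7 + (2 + I/2 + 2*I²) = 9 + I/2 + 2*I²)
1/(Z(k) + 62805) = 1/((9 + (½)*(-310) + 2*(-310)²) + 62805) = 1/((9 - 155 + 2*96100) + 62805) = 1/((9 - 155 + 192200) + 62805) = 1/(192054 + 62805) = 1/254859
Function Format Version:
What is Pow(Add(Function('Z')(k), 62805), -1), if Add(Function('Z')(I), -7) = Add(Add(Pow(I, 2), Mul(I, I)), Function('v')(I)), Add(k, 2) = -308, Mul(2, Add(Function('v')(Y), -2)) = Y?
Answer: Rational(1, 254859) ≈ 3.9237e-6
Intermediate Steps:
Function('v')(Y) = Add(2, Mul(Rational(1, 2), Y))
k = -310 (k = Add(-2, -308) = -310)
Function('Z')(I) = Add(9, Mul(Rational(1, 2), I), Mul(2, Pow(I, 2))) (Function('Z')(I) = Add(7, Add(Add(Pow(I, 2), Mul(I, I)), Add(2, Mul(Rational(1, 2), I)))) = Add(7, Add(Add(Pow(I, 2), Pow(I, 2)), Add(2, Mul(Rational(1, 2), I)))) = Add(7, Add(Mul(2, Pow(I, 2)), Add(2, Mul(Rational(1, 2), I)))) = Add(7, Add(2, Mul(Rational(1, 2), I), Mul(2, Pow(I, 2)))) = Add(9, Mul(Rational(1, 2), I), Mul(2, Pow(I, 2))))
Pow(Add(Function('Z')(k), 62805), -1) = Pow(Add(Add(9, Mul(Rational(1, 2), -310), Mul(2, Pow(-310, 2))), 62805), -1) = Pow(Add(Add(9, -155, Mul(2, 96100)), 62805), -1) = Pow(Add(Add(9, -155, 192200), 62805), -1) = Pow(Add(192054, 62805), -1) = Pow(254859, -1) = Rational(1, 254859)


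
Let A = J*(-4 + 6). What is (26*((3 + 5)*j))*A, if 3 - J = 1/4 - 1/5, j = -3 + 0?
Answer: -18408/5 ≈ -3681.6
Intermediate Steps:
j = -3
J = 59/20 (J = 3 - (1/4 - 1/5) = 3 - 1*1/20 = 3 - 1/20 = 59/20 ≈ 2.9500)
A = 59/10 (A = 59*(-4 + 6)/20 = (59/20)*2 = 59/10 ≈ 5.9000)
(26*((3 + 5)*j))*A = (26*((3 + 5)*(-3)))*(59/10) = (26*(8*(-3)))*(59/10) = (26*(-24))*(59/10) = -624*59/10 = -18408/5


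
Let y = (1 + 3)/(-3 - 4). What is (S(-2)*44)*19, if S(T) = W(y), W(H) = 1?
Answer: 836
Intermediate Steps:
y = -4/7 (y = 4/(-7) = 4*(-1/7) = -4/7 ≈ -0.57143)
S(T) = 1
(S(-2)*44)*19 = (1*44)*19 = 44*19 = 836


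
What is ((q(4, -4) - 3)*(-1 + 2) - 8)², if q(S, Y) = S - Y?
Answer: 9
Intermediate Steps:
((q(4, -4) - 3)*(-1 + 2) - 8)² = (((4 - 1*(-4)) - 3)*(-1 + 2) - 8)² = (((4 + 4) - 3)*1 - 8)² = ((8 - 3)*1 - 8)² = (5*1 - 8)² = (5 - 8)² = (-3)² = 9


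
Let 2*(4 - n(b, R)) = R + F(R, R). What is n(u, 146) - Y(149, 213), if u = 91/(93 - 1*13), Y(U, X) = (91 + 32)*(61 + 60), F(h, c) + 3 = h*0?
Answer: -29901/2 ≈ -14951.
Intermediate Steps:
F(h, c) = -3 (F(h, c) = -3 + h*0 = -3 + 0 = -3)
Y(U, X) = 14883 (Y(U, X) = 123*121 = 14883)
u = 91/80 (u = 91/(93 - 13) = 91/80 ≈ 1.1375)
n(b, R) = 11/2 - R/2 (n(b, R) = 4 - (R - 3)/2 = 4 - (-3 + R)/2 = 4 + (3/2 - R/2) = 11/2 - R/2)
n(u, 146) - Y(149, 213) = (11/2 - ½*146) - 1*14883 = (11/2 - 73) - 14883 = -135/2 - 14883 = -29901/2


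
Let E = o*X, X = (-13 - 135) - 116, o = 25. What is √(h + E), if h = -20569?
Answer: I*√27169 ≈ 164.83*I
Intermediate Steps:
X = -264 (X = -148 - 116 = -264)
E = -6600 (E = 25*(-264) = -6600)
√(h + E) = √(-20569 - 6600) = √(-27169) = I*√27169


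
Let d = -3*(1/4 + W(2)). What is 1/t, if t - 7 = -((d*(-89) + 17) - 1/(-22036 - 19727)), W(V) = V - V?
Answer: -167052/12821245 ≈ -0.013029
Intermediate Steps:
W(V) = 0
d = -3/4 (d = -3*(1/4 + 0) = -3*1/4 = -3/4 ≈ -0.75000)
t = -12821245/167052 (t = 7 - ((-3/4*(-89) + 17) - 1/(-22036 - 19727)) = 7 - ((267/4 + 17) - 1/(-41763)) = 7 - (335/4 - 1*(-1/41763)) = 7 - (335/4 + 1/41763) = 7 - 1*13990609/167052 = 7 - 13990609/167052 = -12821245/167052 ≈ -76.750)
1/t = 1/(-12821245/167052) = -167052/12821245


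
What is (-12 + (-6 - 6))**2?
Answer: 576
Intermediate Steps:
(-12 + (-6 - 6))**2 = (-12 - 12)**2 = (-24)**2 = 576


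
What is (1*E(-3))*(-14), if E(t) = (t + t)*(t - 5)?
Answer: -672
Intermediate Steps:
E(t) = 2*t*(-5 + t) (E(t) = (2*t)*(-5 + t) = 2*t*(-5 + t))
(1*E(-3))*(-14) = (1*(2*(-3)*(-5 - 3)))*(-14) = (1*(2*(-3)*(-8)))*(-14) = (1*48)*(-14) = 48*(-14) = -672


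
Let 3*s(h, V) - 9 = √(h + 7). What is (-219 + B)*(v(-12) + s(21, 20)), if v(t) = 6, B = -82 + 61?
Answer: -2160 - 160*√7 ≈ -2583.3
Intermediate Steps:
B = -21
s(h, V) = 3 + √(7 + h)/3 (s(h, V) = 3 + √(h + 7)/3 = 3 + √(7 + h)/3)
(-219 + B)*(v(-12) + s(21, 20)) = (-219 - 21)*(6 + (3 + √(7 + 21)/3)) = -240*(6 + (3 + √28/3)) = -240*(6 + (3 + (2*√7)/3)) = -240*(6 + (3 + 2*√7/3)) = -240*(9 + 2*√7/3) = -2160 - 160*√7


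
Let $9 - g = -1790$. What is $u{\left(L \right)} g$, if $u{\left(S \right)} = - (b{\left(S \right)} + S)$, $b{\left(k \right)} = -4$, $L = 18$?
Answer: $-25186$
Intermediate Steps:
$g = 1799$ ($g = 9 - -1790 = 9 + 1790 = 1799$)
$u{\left(S \right)} = 4 - S$ ($u{\left(S \right)} = - (-4 + S) = 4 - S$)
$u{\left(L \right)} g = \left(4 - 18\right) 1799 = \left(-14\right) 1799 = -25186$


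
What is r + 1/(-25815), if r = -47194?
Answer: -1218313111/25815 ≈ -47194.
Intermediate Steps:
r + 1/(-25815) = -47194 + 1/(-25815) = -47194 - 1/25815 = -1218313111/25815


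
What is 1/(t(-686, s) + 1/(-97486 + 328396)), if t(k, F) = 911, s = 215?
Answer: 230910/210359011 ≈ 0.0010977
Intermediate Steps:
1/(t(-686, s) + 1/(-97486 + 328396)) = 1/(911 + 1/(-97486 + 328396)) = 1/(911 + 1/230910) = 1/(210359011/230910) = 230910/210359011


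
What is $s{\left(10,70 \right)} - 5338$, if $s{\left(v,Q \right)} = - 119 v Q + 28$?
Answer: $-88610$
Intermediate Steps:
$s{\left(v,Q \right)} = 28 - 119 Q v$ ($s{\left(v,Q \right)} = - 119 Q v + 28 = 28 - 119 Q v$)
$s{\left(10,70 \right)} - 5338 = \left(28 - 8330 \cdot 10\right) - 5338 = \left(28 - 83300\right) - 5338 = -83272 - 5338 = -88610$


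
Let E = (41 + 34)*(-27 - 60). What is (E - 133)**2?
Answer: 44328964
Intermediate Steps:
E = -6525 (E = 75*(-87) = -6525)
(E - 133)**2 = (-6525 - 133)**2 = (-6658)**2 = 44328964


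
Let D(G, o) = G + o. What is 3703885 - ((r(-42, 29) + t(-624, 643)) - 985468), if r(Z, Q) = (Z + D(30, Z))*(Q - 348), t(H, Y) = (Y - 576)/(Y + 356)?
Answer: 4667454806/999 ≈ 4.6721e+6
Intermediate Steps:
t(H, Y) = (-576 + Y)/(356 + Y)
r(Z, Q) = (-348 + Q)*(30 + 2*Z) (r(Z, Q) = (Z + (30 + Z))*(Q - 348) = (30 + 2*Z)*(-348 + Q) = (-348 + Q)*(30 + 2*Z))
3703885 - ((r(-42, 29) + t(-624, 643)) - 985468) = 3703885 - (((-10440 - 696*(-42) + 29*(-42) + 29*(30 - 42)) + (-576 + 643)/(356 + 643)) - 985468) = 3703885 - (((-10440 + 29232 - 1218 + 29*(-12)) + 67/999) - 985468) = 3703885 - (((-10440 + 29232 - 1218 - 348) + (1/999)*67) - 985468) = 3703885 - ((17226 + 67/999) - 985468) = 3703885 - (17208841/999 - 985468) = 3703885 - 1*(-967273691/999) = 3703885 + 967273691/999 = 4667454806/999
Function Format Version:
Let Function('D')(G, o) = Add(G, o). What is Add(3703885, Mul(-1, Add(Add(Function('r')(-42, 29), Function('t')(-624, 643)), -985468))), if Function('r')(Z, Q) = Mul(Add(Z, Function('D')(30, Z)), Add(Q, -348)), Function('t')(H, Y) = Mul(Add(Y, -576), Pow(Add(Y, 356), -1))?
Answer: Rational(4667454806, 999) ≈ 4.6721e+6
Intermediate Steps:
Function('t')(H, Y) = Mul(Pow(Add(356, Y), -1), Add(-576, Y)) (Function('t')(H, Y) = Mul(Add(-576, Y), Pow(Add(356, Y), -1)) = Mul(Pow(Add(356, Y), -1), Add(-576, Y)))
Function('r')(Z, Q) = Mul(Add(-348, Q), Add(30, Mul(2, Z))) (Function('r')(Z, Q) = Mul(Add(Z, Add(30, Z)), Add(Q, -348)) = Mul(Add(30, Mul(2, Z)), Add(-348, Q)) = Mul(Add(-348, Q), Add(30, Mul(2, Z))))
Add(3703885, Mul(-1, Add(Add(Function('r')(-42, 29), Function('t')(-624, 643)), -985468))) = Add(3703885, Mul(-1, Add(Add(Add(-10440, Mul(-696, -42), Mul(29, -42), Mul(29, Add(30, -42))), Mul(Pow(Add(356, 643), -1), Add(-576, 643))), -985468))) = Add(3703885, Mul(-1, Add(Add(Add(-10440, 29232, -1218, Mul(29, -12)), Mul(Pow(999, -1), 67)), -985468))) = Add(3703885, Mul(-1, Add(Add(Add(-10440, 29232, -1218, -348), Mul(Rational(1, 999), 67)), -985468))) = Add(3703885, Mul(-1, Add(Add(17226, Rational(67, 999)), -985468))) = Add(3703885, Mul(-1, Add(Rational(17208841, 999), -985468))) = Add(3703885, Mul(-1, Rational(-967273691, 999))) = Add(3703885, Rational(967273691, 999)) = Rational(4667454806, 999)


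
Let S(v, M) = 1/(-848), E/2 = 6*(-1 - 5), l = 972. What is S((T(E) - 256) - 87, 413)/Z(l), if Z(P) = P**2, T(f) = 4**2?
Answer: -1/801176832 ≈ -1.2482e-9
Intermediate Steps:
E = -72 (E = 2*(6*(-1 - 5)) = 2*(6*(-6)) = 2*(-36) = -72)
T(f) = 16
S(v, M) = -1/848
S((T(E) - 256) - 87, 413)/Z(l) = -1/(848*(972**2)) = -1/848/944784 = -1/848*1/944784 = -1/801176832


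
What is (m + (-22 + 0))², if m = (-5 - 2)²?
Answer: 729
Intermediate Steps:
m = 49 (m = (-7)² = 49)
(m + (-22 + 0))² = (49 + (-22 + 0))² = (49 - 22)² = 27² = 729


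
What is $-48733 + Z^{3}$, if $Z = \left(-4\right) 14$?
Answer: $-224349$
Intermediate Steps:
$Z = -56$
$-48733 + Z^{3} = -48733 + \left(-56\right)^{3} = -48733 - 175616 = -224349$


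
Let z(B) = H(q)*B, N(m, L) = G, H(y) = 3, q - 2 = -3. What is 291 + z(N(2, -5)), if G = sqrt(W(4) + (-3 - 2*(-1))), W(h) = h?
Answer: 291 + 3*sqrt(3) ≈ 296.20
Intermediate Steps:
q = -1 (q = 2 - 3 = -1)
G = sqrt(3) (G = sqrt(4 + (-3 - 2*(-1))) = sqrt(4 + (-3 + 2)) = sqrt(4 - 1) = sqrt(3) ≈ 1.7320)
N(m, L) = sqrt(3)
z(B) = 3*B
291 + z(N(2, -5)) = 291 + 3*sqrt(3)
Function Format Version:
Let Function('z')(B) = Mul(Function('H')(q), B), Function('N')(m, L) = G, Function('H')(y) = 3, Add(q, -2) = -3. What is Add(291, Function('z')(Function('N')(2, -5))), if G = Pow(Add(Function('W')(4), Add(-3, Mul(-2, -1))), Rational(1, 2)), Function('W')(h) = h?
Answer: Add(291, Mul(3, Pow(3, Rational(1, 2)))) ≈ 296.20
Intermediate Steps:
q = -1 (q = Add(2, -3) = -1)
G = Pow(3, Rational(1, 2)) (G = Pow(Add(4, Add(-3, Mul(-2, -1))), Rational(1, 2)) = Pow(Add(4, Add(-3, 2)), Rational(1, 2)) = Pow(Add(4, -1), Rational(1, 2)) = Pow(3, Rational(1, 2)) ≈ 1.7320)
Function('N')(m, L) = Pow(3, Rational(1, 2))
Function('z')(B) = Mul(3, B)
Add(291, Function('z')(Function('N')(2, -5))) = Add(291, Mul(3, Pow(3, Rational(1, 2))))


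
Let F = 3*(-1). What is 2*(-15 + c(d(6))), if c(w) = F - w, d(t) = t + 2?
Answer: -52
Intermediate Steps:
d(t) = 2 + t
F = -3
c(w) = -3 - w
2*(-15 + c(d(6))) = 2*(-15 + (-3 - (2 + 6))) = 2*(-15 + (-3 - 1*8)) = 2*(-15 + (-3 - 8)) = 2*(-15 - 11) = 2*(-26) = -52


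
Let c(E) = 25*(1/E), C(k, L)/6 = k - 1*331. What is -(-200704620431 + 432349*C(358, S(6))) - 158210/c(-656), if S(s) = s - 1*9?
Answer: 1003193656617/5 ≈ 2.0064e+11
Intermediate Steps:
S(s) = -9 + s (S(s) = s - 9 = -9 + s)
C(k, L) = -1986 + 6*k (C(k, L) = 6*(k - 1*331) = 6*(k - 331) = 6*(-331 + k) = -1986 + 6*k)
c(E) = 25/E
-(-200704620431 + 432349*C(358, S(6))) - 158210/c(-656) = -(-201563265545 + 928685652) - 158210/(25/(-656)) = -432349/(1/((-1986 + 2148) - 464219)) - 158210/(25*(-1/656)) = -432349/(1/(162 - 464219)) - 158210/(-25/656) = -432349/(1/(-464057)) - 158210*(-656/25) = -432349/(-1/464057) + 20757152/5 = -432349*(-464057) + 20757152/5 = 200634579893 + 20757152/5 = 1003193656617/5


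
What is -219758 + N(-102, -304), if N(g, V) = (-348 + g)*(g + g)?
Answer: -127958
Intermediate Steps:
N(g, V) = 2*g*(-348 + g) (N(g, V) = (-348 + g)*(2*g) = 2*g*(-348 + g))
-219758 + N(-102, -304) = -219758 + 2*(-102)*(-348 - 102) = -219758 + 2*(-102)*(-450) = -219758 + 91800 = -127958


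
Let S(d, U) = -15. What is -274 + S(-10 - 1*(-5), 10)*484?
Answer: -7534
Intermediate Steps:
-274 + S(-10 - 1*(-5), 10)*484 = -274 - 15*484 = -274 - 7260 = -7534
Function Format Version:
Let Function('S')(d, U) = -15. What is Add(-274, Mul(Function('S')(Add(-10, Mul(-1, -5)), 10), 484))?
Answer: -7534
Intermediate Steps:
Add(-274, Mul(Function('S')(Add(-10, Mul(-1, -5)), 10), 484)) = Add(-274, Mul(-15, 484)) = Add(-274, -7260) = -7534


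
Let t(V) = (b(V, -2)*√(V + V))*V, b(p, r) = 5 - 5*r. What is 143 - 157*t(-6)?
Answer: 143 + 28260*I*√3 ≈ 143.0 + 48948.0*I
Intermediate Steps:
t(V) = 15*√2*V^(3/2) (t(V) = ((5 - 5*(-2))*√(V + V))*V = ((5 + 10)*√(2*V))*V = (15*(√2*√V))*V = (15*√2*√V)*V = 15*√2*V^(3/2))
143 - 157*t(-6) = 143 - 2355*√2*(-6)^(3/2) = 143 - 2355*√2*(-6*I*√6) = 143 - (-28260)*I*√3 = 143 + 28260*I*√3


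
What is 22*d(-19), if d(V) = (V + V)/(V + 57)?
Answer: -22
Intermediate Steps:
d(V) = 2*V/(57 + V) (d(V) = (2*V)/(57 + V) = 2*V/(57 + V))
22*d(-19) = 22*(2*(-19)/(57 - 19)) = 22*(2*(-19)/38) = 22*(2*(-19)*(1/38)) = 22*(-1) = -22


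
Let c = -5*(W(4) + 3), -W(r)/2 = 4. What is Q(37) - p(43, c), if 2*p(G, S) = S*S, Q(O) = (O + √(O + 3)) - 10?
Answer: -571/2 + 2*√10 ≈ -279.18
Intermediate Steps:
Q(O) = -10 + O + √(3 + O) (Q(O) = (O + √(3 + O)) - 10 = -10 + O + √(3 + O))
W(r) = -8 (W(r) = -2*4 = -8)
c = 25 (c = -5*(-8 + 3) = -5*(-5) = 25)
p(G, S) = S²/2 (p(G, S) = (S*S)/2 = S²/2)
Q(37) - p(43, c) = (-10 + 37 + √(3 + 37)) - 25²/2 = (-10 + 37 + √40) - 625/2 = (-10 + 37 + 2*√10) - 1*625/2 = (27 + 2*√10) - 625/2 = -571/2 + 2*√10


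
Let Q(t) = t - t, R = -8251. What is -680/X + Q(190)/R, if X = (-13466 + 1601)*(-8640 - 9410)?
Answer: -68/21416325 ≈ -3.1751e-6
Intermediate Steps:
X = 214163250 (X = -11865*(-18050) = 214163250)
Q(t) = 0
-680/X + Q(190)/R = -680/214163250 + 0/(-8251) = -680*1/214163250 + 0*(-1/8251) = -68/21416325 + 0 = -68/21416325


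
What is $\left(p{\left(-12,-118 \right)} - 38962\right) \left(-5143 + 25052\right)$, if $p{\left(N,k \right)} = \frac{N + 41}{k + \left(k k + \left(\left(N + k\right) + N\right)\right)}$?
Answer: $- \frac{10599088496751}{13664} \approx -7.7569 \cdot 10^{8}$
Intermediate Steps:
$p{\left(N,k \right)} = \frac{41 + N}{k^{2} + 2 N + 2 k}$ ($p{\left(N,k \right)} = \frac{41 + N}{k + \left(k^{2} + \left(k + 2 N\right)\right)} = \frac{41 + N}{k + \left(k + k^{2} + 2 N\right)} = \frac{41 + N}{k^{2} + 2 N + 2 k}$)
$\left(p{\left(-12,-118 \right)} - 38962\right) \left(-5143 + 25052\right) = \left(\frac{41 - 12}{\left(-118\right)^{2} + 2 \left(-12\right) + 2 \left(-118\right)} - 38962\right) \left(-5143 + 25052\right) = \left(\frac{1}{13924 - 24 - 236} \cdot 29 - 38962\right) 19909 = \left(\frac{1}{13664} \cdot 29 - 38962\right) 19909 = \left(\frac{29}{13664} - 38962\right) 19909 = \left(- \frac{532376739}{13664}\right) 19909 = - \frac{10599088496751}{13664}$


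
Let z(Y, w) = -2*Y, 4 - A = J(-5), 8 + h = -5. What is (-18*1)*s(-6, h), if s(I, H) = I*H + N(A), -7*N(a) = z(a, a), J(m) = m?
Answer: -10152/7 ≈ -1450.3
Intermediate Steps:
h = -13 (h = -8 - 5 = -13)
A = 9 (A = 4 - 1*(-5) = 4 + 5 = 9)
N(a) = 2*a/7 (N(a) = -(-2)*a/7 = 2*a/7)
s(I, H) = 18/7 + H*I (s(I, H) = I*H + (2/7)*9 = H*I + 18/7 = 18/7 + H*I)
(-18*1)*s(-6, h) = (-18*1)*(18/7 - 13*(-6)) = -18*(18/7 + 78) = -18*564/7 = -10152/7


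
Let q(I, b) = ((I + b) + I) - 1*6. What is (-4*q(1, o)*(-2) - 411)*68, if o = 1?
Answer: -29580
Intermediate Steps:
q(I, b) = -6 + b + 2*I (q(I, b) = (b + 2*I) - 6 = -6 + b + 2*I)
(-4*q(1, o)*(-2) - 411)*68 = (-4*(-6 + 1 + 2*1)*(-2) - 411)*68 = (-4*(-6 + 1 + 2)*(-2) - 411)*68 = (-4*(-3)*(-2) - 411)*68 = (12*(-2) - 411)*68 = (-24 - 411)*68 = -435*68 = -29580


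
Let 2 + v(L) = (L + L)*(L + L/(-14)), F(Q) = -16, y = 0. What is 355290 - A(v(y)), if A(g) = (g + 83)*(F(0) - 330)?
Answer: 383316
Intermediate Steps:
v(L) = -2 + 13*L²/7 (v(L) = -2 + (L + L)*(L + L/(-14)) = -2 + (2*L)*(L + L*(-1/14)) = -2 + (2*L)*(L - L/14) = -2 + (2*L)*(13*L/14) = -2 + 13*L²/7)
A(g) = -28718 - 346*g (A(g) = (g + 83)*(-16 - 330) = (83 + g)*(-346) = -28718 - 346*g)
355290 - A(v(y)) = 355290 - (-28718 - 346*(-2 + (13/7)*0²)) = 355290 - (-28718 - 346*(-2 + (13/7)*0)) = 355290 - (-28718 - 346*(-2 + 0)) = 355290 - (-28718 - 346*(-2)) = 355290 - (-28718 + 692) = 355290 - 1*(-28026) = 355290 + 28026 = 383316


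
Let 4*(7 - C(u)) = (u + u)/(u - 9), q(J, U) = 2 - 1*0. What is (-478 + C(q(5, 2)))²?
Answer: 10863616/49 ≈ 2.2171e+5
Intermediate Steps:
q(J, U) = 2 (q(J, U) = 2 + 0 = 2)
C(u) = 7 - u/(2*(-9 + u)) (C(u) = 7 - (u + u)/(4*(u - 9)) = 7 - 2*u/(4*(-9 + u)) = 7 - u/(2*(-9 + u)))
(-478 + C(q(5, 2)))² = (-478 + (-126 + 13*2)/(2*(-9 + 2)))² = (-478 + (½)*(-126 + 26)/(-7))² = (-478 + (½)*(-⅐)*(-100))² = (-478 + 50/7)² = (-3296/7)² = 10863616/49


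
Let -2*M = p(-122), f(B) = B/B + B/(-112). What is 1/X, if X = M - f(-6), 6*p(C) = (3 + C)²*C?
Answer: 168/24186811 ≈ 6.9459e-6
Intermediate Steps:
f(B) = 1 - B/112 (f(B) = 1 + B*(-1/112) = 1 - B/112)
p(C) = C*(3 + C)²/6 (p(C) = ((3 + C)²*C)/6 = (C*(3 + C)²)/6 = C*(3 + C)²/6)
M = 863821/6 (M = -(-122)*(3 - 122)²/12 = -(-122)*(-119)²/12 = -(-122)*14161/12 = -½*(-863821/3) = 863821/6 ≈ 1.4397e+5)
X = 24186811/168 (X = 863821/6 - (1 - 1/112*(-6)) = 863821/6 - (1 + 3/56) = 863821/6 - 1*59/56 = 863821/6 - 59/56 = 24186811/168 ≈ 1.4397e+5)
1/X = 1/(24186811/168) = 168/24186811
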